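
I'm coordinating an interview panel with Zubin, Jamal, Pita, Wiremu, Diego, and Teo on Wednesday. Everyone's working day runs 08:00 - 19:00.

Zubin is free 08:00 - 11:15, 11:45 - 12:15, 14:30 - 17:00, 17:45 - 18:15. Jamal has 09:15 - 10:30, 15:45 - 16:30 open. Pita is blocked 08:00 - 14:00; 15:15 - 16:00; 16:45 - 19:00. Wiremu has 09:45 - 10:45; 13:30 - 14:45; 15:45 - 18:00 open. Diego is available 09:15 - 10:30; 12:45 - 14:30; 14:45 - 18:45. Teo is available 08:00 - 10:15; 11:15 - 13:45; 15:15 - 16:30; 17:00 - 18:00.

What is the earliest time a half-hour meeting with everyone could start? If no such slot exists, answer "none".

16:00

Zubin free: 08:00-11:15, 11:45-12:15, 14:30-17:00, 17:45-18:15.
Jamal free: 09:15-10:30, 15:45-16:30.
Pita free: 14:00-15:15, 16:00-16:45 (invert busy blocks within the working day).
Wiremu free: 09:45-10:45, 13:30-14:45, 15:45-18:00.
Diego free: 09:15-10:30, 12:45-14:30, 14:45-18:45.
Teo free: 08:00-10:15, 11:15-13:45, 15:15-16:30, 17:00-18:00.
Zubin ∩ Jamal: 09:15-10:30, 15:45-16:30.
Zubin ∩ Jamal ∩ Pita: 16:00-16:30.
Zubin ∩ Jamal ∩ Pita ∩ Wiremu: 16:00-16:30.
Zubin ∩ Jamal ∩ Pita ∩ Wiremu ∩ Diego: 16:00-16:30.
Zubin ∩ Jamal ∩ Pita ∩ Wiremu ∩ Diego ∩ Teo: 16:00-16:30.
So the common availability across everyone is 16:00-16:30.
The first common window of at least 30 minutes is 16:00-16:30, so the earliest start is 16:00.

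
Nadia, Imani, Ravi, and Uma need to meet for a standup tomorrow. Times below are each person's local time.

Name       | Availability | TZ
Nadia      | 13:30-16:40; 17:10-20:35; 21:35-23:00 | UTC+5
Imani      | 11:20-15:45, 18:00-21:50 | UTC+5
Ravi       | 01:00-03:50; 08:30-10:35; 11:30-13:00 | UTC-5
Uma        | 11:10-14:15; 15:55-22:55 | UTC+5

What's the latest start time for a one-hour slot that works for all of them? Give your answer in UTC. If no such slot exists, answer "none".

Nadia in UTC: 08:30-11:40, 12:10-15:35, 16:35-18:00 (subtract 5h to convert from UTC+5).
Imani in UTC: 06:20-10:45, 13:00-16:50 (subtract 5h to convert from UTC+5).
Ravi in UTC: 06:00-08:50, 13:30-15:35, 16:30-18:00 (add 5h to convert from UTC-5).
Uma in UTC: 06:10-09:15, 10:55-17:55 (subtract 5h to convert from UTC+5).
Nadia ∩ Imani: 08:30-10:45, 13:00-15:35, 16:35-16:50.
Nadia ∩ Imani ∩ Ravi: 08:30-08:50, 13:30-15:35, 16:35-16:50.
Nadia ∩ Imani ∩ Ravi ∩ Uma: 08:30-08:50, 13:30-15:35, 16:35-16:50.
Those are the intersection windows.
The last common window of at least 60 minutes is 13:30-15:35; a 60-minute meeting can start as late as 14:35 and still end by 15:35.

14:35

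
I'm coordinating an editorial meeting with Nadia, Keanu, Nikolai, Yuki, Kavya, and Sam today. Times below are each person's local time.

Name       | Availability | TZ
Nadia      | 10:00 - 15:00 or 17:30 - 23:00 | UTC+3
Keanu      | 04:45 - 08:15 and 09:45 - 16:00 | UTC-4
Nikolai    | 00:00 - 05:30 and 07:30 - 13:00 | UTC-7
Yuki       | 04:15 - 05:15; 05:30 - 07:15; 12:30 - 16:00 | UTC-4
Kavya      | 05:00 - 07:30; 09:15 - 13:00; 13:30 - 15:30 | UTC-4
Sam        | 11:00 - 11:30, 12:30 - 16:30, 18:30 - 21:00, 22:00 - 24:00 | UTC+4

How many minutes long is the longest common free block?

Nadia in UTC: 07:00-12:00, 14:30-20:00 (subtract 3h to convert from UTC+3).
Keanu in UTC: 08:45-12:15, 13:45-20:00 (add 4h to convert from UTC-4).
Nikolai in UTC: 07:00-12:30, 14:30-20:00 (add 7h to convert from UTC-7).
Yuki in UTC: 08:15-09:15, 09:30-11:15, 16:30-20:00 (add 4h to convert from UTC-4).
Kavya in UTC: 09:00-11:30, 13:15-17:00, 17:30-19:30 (add 4h to convert from UTC-4).
Sam in UTC: 07:00-07:30, 08:30-12:30, 14:30-17:00, 18:00-20:00 (subtract 4h to convert from UTC+4).
Nadia ∩ Keanu: 08:45-12:00, 14:30-20:00.
Nadia ∩ Keanu ∩ Nikolai: 08:45-12:00, 14:30-20:00.
Nadia ∩ Keanu ∩ Nikolai ∩ Yuki: 08:45-09:15, 09:30-11:15, 16:30-20:00.
Nadia ∩ Keanu ∩ Nikolai ∩ Yuki ∩ Kavya: 09:00-09:15, 09:30-11:15, 16:30-17:00, 17:30-19:30.
Nadia ∩ Keanu ∩ Nikolai ∩ Yuki ∩ Kavya ∩ Sam: 09:00-09:15, 09:30-11:15, 16:30-17:00, 18:00-19:30.
The longest is 09:30-11:15 at 105 minutes.

105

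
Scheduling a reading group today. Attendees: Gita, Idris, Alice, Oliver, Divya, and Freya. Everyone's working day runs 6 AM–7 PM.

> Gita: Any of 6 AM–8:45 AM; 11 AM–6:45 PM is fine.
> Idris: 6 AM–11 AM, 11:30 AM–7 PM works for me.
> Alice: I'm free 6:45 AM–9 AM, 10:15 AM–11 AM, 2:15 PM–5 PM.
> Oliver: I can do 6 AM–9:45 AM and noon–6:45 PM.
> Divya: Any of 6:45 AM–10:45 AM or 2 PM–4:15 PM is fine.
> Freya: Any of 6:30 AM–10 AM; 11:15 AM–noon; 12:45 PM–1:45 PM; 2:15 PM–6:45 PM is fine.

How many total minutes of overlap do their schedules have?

240

Gita ∩ Idris: 06:00-08:45, 11:30-18:45.
Gita ∩ Idris ∩ Alice: 06:45-08:45, 14:15-17:00.
Gita ∩ Idris ∩ Alice ∩ Oliver: 06:45-08:45, 14:15-17:00.
Gita ∩ Idris ∩ Alice ∩ Oliver ∩ Divya: 06:45-08:45, 14:15-16:15.
Gita ∩ Idris ∩ Alice ∩ Oliver ∩ Divya ∩ Freya: 06:45-08:45, 14:15-16:15.
Summing the common windows: 120 + 120 = 240 minutes.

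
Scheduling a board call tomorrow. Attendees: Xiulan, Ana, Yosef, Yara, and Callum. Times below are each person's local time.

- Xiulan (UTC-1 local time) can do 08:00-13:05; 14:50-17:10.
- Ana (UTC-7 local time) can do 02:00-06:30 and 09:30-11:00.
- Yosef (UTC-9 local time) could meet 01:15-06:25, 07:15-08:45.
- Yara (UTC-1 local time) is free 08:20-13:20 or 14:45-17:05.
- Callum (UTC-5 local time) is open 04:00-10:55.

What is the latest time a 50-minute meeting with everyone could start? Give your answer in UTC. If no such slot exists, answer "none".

Xiulan in UTC: 09:00-14:05, 15:50-18:10 (add 1h to convert from UTC-1).
Ana in UTC: 09:00-13:30, 16:30-18:00 (add 7h to convert from UTC-7).
Yosef in UTC: 10:15-15:25, 16:15-17:45 (add 9h to convert from UTC-9).
Yara in UTC: 09:20-14:20, 15:45-18:05 (add 1h to convert from UTC-1).
Callum in UTC: 09:00-15:55 (add 5h to convert from UTC-5).
Xiulan ∩ Ana: 09:00-13:30, 16:30-18:00.
Xiulan ∩ Ana ∩ Yosef: 10:15-13:30, 16:30-17:45.
Xiulan ∩ Ana ∩ Yosef ∩ Yara: 10:15-13:30, 16:30-17:45.
Xiulan ∩ Ana ∩ Yosef ∩ Yara ∩ Callum: 10:15-13:30.
Those are the intersection windows.
The last common window of at least 50 minutes is 10:15-13:30; a 50-minute meeting can start as late as 12:40 and still end by 13:30.

12:40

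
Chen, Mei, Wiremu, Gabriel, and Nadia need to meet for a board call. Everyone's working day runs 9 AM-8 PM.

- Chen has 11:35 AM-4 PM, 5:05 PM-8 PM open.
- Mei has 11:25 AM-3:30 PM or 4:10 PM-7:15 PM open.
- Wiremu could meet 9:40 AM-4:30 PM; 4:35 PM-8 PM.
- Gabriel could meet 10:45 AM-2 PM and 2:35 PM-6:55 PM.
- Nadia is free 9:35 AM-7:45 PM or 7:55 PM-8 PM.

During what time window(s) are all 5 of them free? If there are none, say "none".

Chen ∩ Mei: 11:35-15:30, 17:05-19:15.
Chen ∩ Mei ∩ Wiremu: 11:35-15:30, 17:05-19:15.
Chen ∩ Mei ∩ Wiremu ∩ Gabriel: 11:35-14:00, 14:35-15:30, 17:05-18:55.
Chen ∩ Mei ∩ Wiremu ∩ Gabriel ∩ Nadia: 11:35-14:00, 14:35-15:30, 17:05-18:55.

11:35-14:00, 14:35-15:30, 17:05-18:55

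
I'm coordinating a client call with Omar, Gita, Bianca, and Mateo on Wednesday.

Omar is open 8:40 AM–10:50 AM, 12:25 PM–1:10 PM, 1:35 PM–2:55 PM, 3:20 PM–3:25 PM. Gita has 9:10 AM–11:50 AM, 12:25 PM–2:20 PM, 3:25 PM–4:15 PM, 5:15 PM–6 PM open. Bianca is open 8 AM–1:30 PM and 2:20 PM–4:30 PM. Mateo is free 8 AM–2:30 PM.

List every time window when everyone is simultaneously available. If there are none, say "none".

09:10-10:50, 12:25-13:10

Omar ∩ Gita: 09:10-10:50, 12:25-13:10, 13:35-14:20.
Omar ∩ Gita ∩ Bianca: 09:10-10:50, 12:25-13:10.
Omar ∩ Gita ∩ Bianca ∩ Mateo: 09:10-10:50, 12:25-13:10.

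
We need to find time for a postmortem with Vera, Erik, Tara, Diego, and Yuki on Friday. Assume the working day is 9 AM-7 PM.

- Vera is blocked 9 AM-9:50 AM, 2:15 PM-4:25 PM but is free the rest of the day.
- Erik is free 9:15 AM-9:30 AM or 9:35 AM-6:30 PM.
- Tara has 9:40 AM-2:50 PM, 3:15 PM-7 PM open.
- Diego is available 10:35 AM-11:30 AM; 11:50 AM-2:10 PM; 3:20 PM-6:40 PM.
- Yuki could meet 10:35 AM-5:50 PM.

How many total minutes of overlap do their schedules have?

Vera free: 09:50-14:15, 16:25-19:00 (invert busy blocks within the working day).
Erik free: 09:15-09:30, 09:35-18:30.
Tara free: 09:40-14:50, 15:15-19:00.
Diego free: 10:35-11:30, 11:50-14:10, 15:20-18:40.
Yuki free: 10:35-17:50.
Vera ∩ Erik: 09:50-14:15, 16:25-18:30.
Vera ∩ Erik ∩ Tara: 09:50-14:15, 16:25-18:30.
Vera ∩ Erik ∩ Tara ∩ Diego: 10:35-11:30, 11:50-14:10, 16:25-18:30.
Vera ∩ Erik ∩ Tara ∩ Diego ∩ Yuki: 10:35-11:30, 11:50-14:10, 16:25-17:50.
So the common availability across everyone is 10:35-11:30, 11:50-14:10, 16:25-17:50.
Summing the common windows: 55 + 140 + 85 = 280 minutes.

280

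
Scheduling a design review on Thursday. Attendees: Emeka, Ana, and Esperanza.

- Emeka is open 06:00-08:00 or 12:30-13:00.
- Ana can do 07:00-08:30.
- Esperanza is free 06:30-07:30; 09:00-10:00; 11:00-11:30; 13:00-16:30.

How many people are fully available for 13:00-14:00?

1

Esperanza can make the full 13:00-14:00 slot — that's 1.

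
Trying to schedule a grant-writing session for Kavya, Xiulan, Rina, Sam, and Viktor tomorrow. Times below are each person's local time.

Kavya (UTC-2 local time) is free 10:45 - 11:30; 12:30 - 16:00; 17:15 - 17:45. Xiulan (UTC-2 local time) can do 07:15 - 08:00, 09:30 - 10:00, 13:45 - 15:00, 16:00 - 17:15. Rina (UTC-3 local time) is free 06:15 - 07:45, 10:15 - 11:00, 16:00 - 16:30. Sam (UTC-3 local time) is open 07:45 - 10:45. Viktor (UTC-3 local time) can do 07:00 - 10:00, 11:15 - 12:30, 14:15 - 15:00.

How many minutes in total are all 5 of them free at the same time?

0

Kavya in UTC: 12:45-13:30, 14:30-18:00, 19:15-19:45 (add 2h to convert from UTC-2).
Xiulan in UTC: 09:15-10:00, 11:30-12:00, 15:45-17:00, 18:00-19:15 (add 2h to convert from UTC-2).
Rina in UTC: 09:15-10:45, 13:15-14:00, 19:00-19:30 (add 3h to convert from UTC-3).
Sam in UTC: 10:45-13:45 (add 3h to convert from UTC-3).
Viktor in UTC: 10:00-13:00, 14:15-15:30, 17:15-18:00 (add 3h to convert from UTC-3).
Kavya ∩ Xiulan: 15:45-17:00.
Kavya ∩ Xiulan ∩ Rina: ∅.
Kavya ∩ Xiulan ∩ Rina ∩ Sam: ∅.
Kavya ∩ Xiulan ∩ Rina ∩ Sam ∩ Viktor: ∅.
There is no time when everyone is free.
There is no common window, so the total is 0 minutes.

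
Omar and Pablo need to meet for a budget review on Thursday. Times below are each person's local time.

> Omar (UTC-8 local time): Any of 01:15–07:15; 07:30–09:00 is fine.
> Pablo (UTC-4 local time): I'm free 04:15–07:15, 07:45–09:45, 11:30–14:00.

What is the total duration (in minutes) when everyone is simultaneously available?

Omar in UTC: 09:15-15:15, 15:30-17:00 (add 8h to convert from UTC-8).
Pablo in UTC: 08:15-11:15, 11:45-13:45, 15:30-18:00 (add 4h to convert from UTC-4).
Omar ∩ Pablo: 09:15-11:15, 11:45-13:45, 15:30-17:00.
Summing the common windows: 120 + 120 + 90 = 330 minutes.

330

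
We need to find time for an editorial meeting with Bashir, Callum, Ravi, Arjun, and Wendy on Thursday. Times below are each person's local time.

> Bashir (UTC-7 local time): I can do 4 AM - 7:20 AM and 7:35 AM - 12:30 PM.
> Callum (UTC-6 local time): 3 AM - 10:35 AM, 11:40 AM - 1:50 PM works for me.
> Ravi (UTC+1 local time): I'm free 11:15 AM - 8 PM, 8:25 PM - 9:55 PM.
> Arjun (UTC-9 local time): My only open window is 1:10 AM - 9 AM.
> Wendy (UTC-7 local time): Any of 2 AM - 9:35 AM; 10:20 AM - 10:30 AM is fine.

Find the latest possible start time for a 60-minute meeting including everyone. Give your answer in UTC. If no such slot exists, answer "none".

Bashir in UTC: 11:00-14:20, 14:35-19:30 (add 7h to convert from UTC-7).
Callum in UTC: 09:00-16:35, 17:40-19:50 (add 6h to convert from UTC-6).
Ravi in UTC: 10:15-19:00, 19:25-20:55 (subtract 1h to convert from UTC+1).
Arjun in UTC: 10:10-18:00 (add 9h to convert from UTC-9).
Wendy in UTC: 09:00-16:35, 17:20-17:30 (add 7h to convert from UTC-7).
Bashir ∩ Callum: 11:00-14:20, 14:35-16:35, 17:40-19:30.
Bashir ∩ Callum ∩ Ravi: 11:00-14:20, 14:35-16:35, 17:40-19:00, 19:25-19:30.
Bashir ∩ Callum ∩ Ravi ∩ Arjun: 11:00-14:20, 14:35-16:35, 17:40-18:00.
Bashir ∩ Callum ∩ Ravi ∩ Arjun ∩ Wendy: 11:00-14:20, 14:35-16:35.
The last common window of at least 60 minutes is 14:35-16:35; a 60-minute meeting can start as late as 15:35 and still end by 16:35.

15:35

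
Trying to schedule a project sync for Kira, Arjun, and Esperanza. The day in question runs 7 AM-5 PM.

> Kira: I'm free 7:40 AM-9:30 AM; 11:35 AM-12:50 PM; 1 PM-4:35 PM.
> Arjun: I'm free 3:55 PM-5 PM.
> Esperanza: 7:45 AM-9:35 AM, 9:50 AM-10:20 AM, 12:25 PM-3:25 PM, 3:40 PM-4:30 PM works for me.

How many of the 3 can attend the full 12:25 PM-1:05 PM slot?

Esperanza can make the full 12:25-13:05 slot — that's 1.

1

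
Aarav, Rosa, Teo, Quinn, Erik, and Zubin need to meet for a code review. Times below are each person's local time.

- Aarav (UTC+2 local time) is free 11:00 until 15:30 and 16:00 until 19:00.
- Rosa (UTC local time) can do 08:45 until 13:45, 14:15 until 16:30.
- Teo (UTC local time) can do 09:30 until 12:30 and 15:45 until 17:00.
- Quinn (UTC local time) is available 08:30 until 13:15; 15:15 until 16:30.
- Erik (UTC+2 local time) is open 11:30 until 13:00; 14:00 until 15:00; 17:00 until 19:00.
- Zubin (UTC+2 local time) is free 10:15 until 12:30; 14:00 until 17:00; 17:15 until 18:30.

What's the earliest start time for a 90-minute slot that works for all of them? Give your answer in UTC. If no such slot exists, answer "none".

none

Aarav in UTC: 09:00-13:30, 14:00-17:00 (subtract 2h to convert from UTC+2).
Rosa in UTC: 08:45-13:45, 14:15-16:30.
Teo in UTC: 09:30-12:30, 15:45-17:00.
Quinn in UTC: 08:30-13:15, 15:15-16:30.
Erik in UTC: 09:30-11:00, 12:00-13:00, 15:00-17:00 (subtract 2h to convert from UTC+2).
Zubin in UTC: 08:15-10:30, 12:00-15:00, 15:15-16:30 (subtract 2h to convert from UTC+2).
Aarav ∩ Rosa: 09:00-13:30, 14:15-16:30.
Aarav ∩ Rosa ∩ Teo: 09:30-12:30, 15:45-16:30.
Aarav ∩ Rosa ∩ Teo ∩ Quinn: 09:30-12:30, 15:45-16:30.
Aarav ∩ Rosa ∩ Teo ∩ Quinn ∩ Erik: 09:30-11:00, 12:00-12:30, 15:45-16:30.
Aarav ∩ Rosa ∩ Teo ∩ Quinn ∩ Erik ∩ Zubin: 09:30-10:30, 12:00-12:30, 15:45-16:30.
No common window is at least 90 minutes long.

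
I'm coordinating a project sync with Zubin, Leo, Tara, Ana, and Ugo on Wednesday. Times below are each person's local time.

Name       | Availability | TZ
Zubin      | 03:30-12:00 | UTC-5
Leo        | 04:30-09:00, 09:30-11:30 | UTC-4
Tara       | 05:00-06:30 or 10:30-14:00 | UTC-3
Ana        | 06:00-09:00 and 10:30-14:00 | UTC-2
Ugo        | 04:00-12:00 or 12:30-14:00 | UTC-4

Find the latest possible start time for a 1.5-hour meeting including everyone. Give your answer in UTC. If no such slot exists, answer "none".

14:00

Zubin in UTC: 08:30-17:00 (add 5h to convert from UTC-5).
Leo in UTC: 08:30-13:00, 13:30-15:30 (add 4h to convert from UTC-4).
Tara in UTC: 08:00-09:30, 13:30-17:00 (add 3h to convert from UTC-3).
Ana in UTC: 08:00-11:00, 12:30-16:00 (add 2h to convert from UTC-2).
Ugo in UTC: 08:00-16:00, 16:30-18:00 (add 4h to convert from UTC-4).
Zubin ∩ Leo: 08:30-13:00, 13:30-15:30.
Zubin ∩ Leo ∩ Tara: 08:30-09:30, 13:30-15:30.
Zubin ∩ Leo ∩ Tara ∩ Ana: 08:30-09:30, 13:30-15:30.
Zubin ∩ Leo ∩ Tara ∩ Ana ∩ Ugo: 08:30-09:30, 13:30-15:30.
Those are the intersection windows.
The last common window of at least 90 minutes is 13:30-15:30; a 90-minute meeting can start as late as 14:00 and still end by 15:30.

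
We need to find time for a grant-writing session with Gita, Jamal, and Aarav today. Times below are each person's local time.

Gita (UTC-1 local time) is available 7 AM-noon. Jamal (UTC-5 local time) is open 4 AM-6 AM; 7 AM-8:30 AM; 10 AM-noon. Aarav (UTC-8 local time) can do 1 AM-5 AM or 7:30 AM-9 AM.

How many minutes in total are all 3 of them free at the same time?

Gita in UTC: 08:00-13:00 (add 1h to convert from UTC-1).
Jamal in UTC: 09:00-11:00, 12:00-13:30, 15:00-17:00 (add 5h to convert from UTC-5).
Aarav in UTC: 09:00-13:00, 15:30-17:00 (add 8h to convert from UTC-8).
Gita ∩ Jamal: 09:00-11:00, 12:00-13:00.
Gita ∩ Jamal ∩ Aarav: 09:00-11:00, 12:00-13:00.
Summing the common windows: 120 + 60 = 180 minutes.

180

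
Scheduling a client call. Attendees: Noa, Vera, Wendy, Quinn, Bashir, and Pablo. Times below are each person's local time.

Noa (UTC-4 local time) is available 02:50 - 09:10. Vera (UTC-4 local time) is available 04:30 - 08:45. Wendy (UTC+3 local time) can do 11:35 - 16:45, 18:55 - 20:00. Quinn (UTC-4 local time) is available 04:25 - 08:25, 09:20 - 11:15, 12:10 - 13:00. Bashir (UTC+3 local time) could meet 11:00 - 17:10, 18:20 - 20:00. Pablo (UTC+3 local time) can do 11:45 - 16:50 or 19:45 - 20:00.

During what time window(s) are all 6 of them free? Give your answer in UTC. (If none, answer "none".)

08:45-12:25

Noa in UTC: 06:50-13:10 (add 4h to convert from UTC-4).
Vera in UTC: 08:30-12:45 (add 4h to convert from UTC-4).
Wendy in UTC: 08:35-13:45, 15:55-17:00 (subtract 3h to convert from UTC+3).
Quinn in UTC: 08:25-12:25, 13:20-15:15, 16:10-17:00 (add 4h to convert from UTC-4).
Bashir in UTC: 08:00-14:10, 15:20-17:00 (subtract 3h to convert from UTC+3).
Pablo in UTC: 08:45-13:50, 16:45-17:00 (subtract 3h to convert from UTC+3).
Noa ∩ Vera: 08:30-12:45.
Noa ∩ Vera ∩ Wendy: 08:35-12:45.
Noa ∩ Vera ∩ Wendy ∩ Quinn: 08:35-12:25.
Noa ∩ Vera ∩ Wendy ∩ Quinn ∩ Bashir: 08:35-12:25.
Noa ∩ Vera ∩ Wendy ∩ Quinn ∩ Bashir ∩ Pablo: 08:45-12:25.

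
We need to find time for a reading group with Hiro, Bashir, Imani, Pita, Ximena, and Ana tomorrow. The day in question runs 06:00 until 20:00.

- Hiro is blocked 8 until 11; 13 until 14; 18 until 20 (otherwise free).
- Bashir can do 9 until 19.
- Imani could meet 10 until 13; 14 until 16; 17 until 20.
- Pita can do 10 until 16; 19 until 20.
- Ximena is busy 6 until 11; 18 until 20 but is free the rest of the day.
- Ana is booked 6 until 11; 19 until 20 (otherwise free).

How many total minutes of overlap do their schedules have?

Hiro free: 06:00-08:00, 11:00-13:00, 14:00-18:00 (invert busy blocks within the working day).
Bashir free: 09:00-19:00.
Imani free: 10:00-13:00, 14:00-16:00, 17:00-20:00.
Pita free: 10:00-16:00, 19:00-20:00.
Ximena free: 11:00-18:00 (invert busy blocks within the working day).
Ana free: 11:00-19:00 (invert busy blocks within the working day).
Hiro ∩ Bashir: 11:00-13:00, 14:00-18:00.
Hiro ∩ Bashir ∩ Imani: 11:00-13:00, 14:00-16:00, 17:00-18:00.
Hiro ∩ Bashir ∩ Imani ∩ Pita: 11:00-13:00, 14:00-16:00.
Hiro ∩ Bashir ∩ Imani ∩ Pita ∩ Ximena: 11:00-13:00, 14:00-16:00.
Hiro ∩ Bashir ∩ Imani ∩ Pita ∩ Ximena ∩ Ana: 11:00-13:00, 14:00-16:00.
Summing the common windows: 120 + 120 = 240 minutes.

240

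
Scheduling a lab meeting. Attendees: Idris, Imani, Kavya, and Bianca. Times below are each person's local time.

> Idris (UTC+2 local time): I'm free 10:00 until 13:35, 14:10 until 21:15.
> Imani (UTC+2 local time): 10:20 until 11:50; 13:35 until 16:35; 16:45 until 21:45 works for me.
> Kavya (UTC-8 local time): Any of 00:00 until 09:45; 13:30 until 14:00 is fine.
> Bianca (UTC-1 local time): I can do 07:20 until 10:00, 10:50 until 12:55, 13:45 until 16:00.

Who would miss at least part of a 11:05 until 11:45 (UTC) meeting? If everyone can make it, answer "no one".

Idris in UTC: 08:00-11:35, 12:10-19:15 (subtract 2h to convert from UTC+2).
Imani in UTC: 08:20-09:50, 11:35-14:35, 14:45-19:45 (subtract 2h to convert from UTC+2).
Kavya in UTC: 08:00-17:45, 21:30-22:00 (add 8h to convert from UTC-8).
Bianca in UTC: 08:20-11:00, 11:50-13:55, 14:45-17:00 (add 1h to convert from UTC-1).
Idris: not fully free for 11:05-11:45. Imani: not fully free for 11:05-11:45. Kavya: free for 11:05-11:45. Bianca: not fully free for 11:05-11:45.

Bianca, Idris, Imani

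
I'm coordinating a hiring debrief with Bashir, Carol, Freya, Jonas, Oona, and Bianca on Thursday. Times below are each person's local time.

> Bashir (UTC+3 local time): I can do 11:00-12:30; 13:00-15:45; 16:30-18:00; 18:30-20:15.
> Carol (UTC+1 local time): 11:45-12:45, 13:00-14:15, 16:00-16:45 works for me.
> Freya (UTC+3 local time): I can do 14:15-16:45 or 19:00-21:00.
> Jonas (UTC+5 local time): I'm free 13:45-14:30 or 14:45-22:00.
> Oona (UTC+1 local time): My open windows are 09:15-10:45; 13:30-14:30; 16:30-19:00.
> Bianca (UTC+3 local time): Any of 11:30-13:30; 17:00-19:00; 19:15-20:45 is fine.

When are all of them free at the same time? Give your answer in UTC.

Bashir in UTC: 08:00-09:30, 10:00-12:45, 13:30-15:00, 15:30-17:15 (subtract 3h to convert from UTC+3).
Carol in UTC: 10:45-11:45, 12:00-13:15, 15:00-15:45 (subtract 1h to convert from UTC+1).
Freya in UTC: 11:15-13:45, 16:00-18:00 (subtract 3h to convert from UTC+3).
Jonas in UTC: 08:45-09:30, 09:45-17:00 (subtract 5h to convert from UTC+5).
Oona in UTC: 08:15-09:45, 12:30-13:30, 15:30-18:00 (subtract 1h to convert from UTC+1).
Bianca in UTC: 08:30-10:30, 14:00-16:00, 16:15-17:45 (subtract 3h to convert from UTC+3).
Bashir ∩ Carol: 10:45-11:45, 12:00-12:45, 15:30-15:45.
Bashir ∩ Carol ∩ Freya: 11:15-11:45, 12:00-12:45.
Bashir ∩ Carol ∩ Freya ∩ Jonas: 11:15-11:45, 12:00-12:45.
Bashir ∩ Carol ∩ Freya ∩ Jonas ∩ Oona: 12:30-12:45.
Bashir ∩ Carol ∩ Freya ∩ Jonas ∩ Oona ∩ Bianca: ∅.
There is no time when everyone is free.

none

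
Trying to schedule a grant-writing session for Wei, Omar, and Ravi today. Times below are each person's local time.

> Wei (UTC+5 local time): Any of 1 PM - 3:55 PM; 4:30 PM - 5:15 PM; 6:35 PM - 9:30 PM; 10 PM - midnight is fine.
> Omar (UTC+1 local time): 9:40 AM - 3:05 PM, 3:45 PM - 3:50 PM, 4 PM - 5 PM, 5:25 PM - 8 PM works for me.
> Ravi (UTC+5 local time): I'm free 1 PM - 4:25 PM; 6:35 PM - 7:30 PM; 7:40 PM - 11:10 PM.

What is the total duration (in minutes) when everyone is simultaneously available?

Wei in UTC: 08:00-10:55, 11:30-12:15, 13:35-16:30, 17:00-19:00 (subtract 5h to convert from UTC+5).
Omar in UTC: 08:40-14:05, 14:45-14:50, 15:00-16:00, 16:25-19:00 (subtract 1h to convert from UTC+1).
Ravi in UTC: 08:00-11:25, 13:35-14:30, 14:40-18:10 (subtract 5h to convert from UTC+5).
Wei ∩ Omar: 08:40-10:55, 11:30-12:15, 13:35-14:05, 14:45-14:50, 15:00-16:00, 16:25-16:30, 17:00-19:00.
Wei ∩ Omar ∩ Ravi: 08:40-10:55, 13:35-14:05, 14:45-14:50, 15:00-16:00, 16:25-16:30, 17:00-18:10.
Those are the intersection windows.
Summing the common windows: 135 + 30 + 5 + 60 + 5 + 70 = 305 minutes.

305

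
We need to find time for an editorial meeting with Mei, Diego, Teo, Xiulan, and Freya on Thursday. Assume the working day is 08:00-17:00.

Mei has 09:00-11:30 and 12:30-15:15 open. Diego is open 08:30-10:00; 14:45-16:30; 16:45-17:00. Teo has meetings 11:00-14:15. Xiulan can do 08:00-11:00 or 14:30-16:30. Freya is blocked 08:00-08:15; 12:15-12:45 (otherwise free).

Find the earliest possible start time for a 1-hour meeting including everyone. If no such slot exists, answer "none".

09:00

Mei free: 09:00-11:30, 12:30-15:15.
Diego free: 08:30-10:00, 14:45-16:30, 16:45-17:00.
Teo free: 08:00-11:00, 14:15-17:00 (invert busy blocks within the working day).
Xiulan free: 08:00-11:00, 14:30-16:30.
Freya free: 08:15-12:15, 12:45-17:00 (invert busy blocks within the working day).
Mei ∩ Diego: 09:00-10:00, 14:45-15:15.
Mei ∩ Diego ∩ Teo: 09:00-10:00, 14:45-15:15.
Mei ∩ Diego ∩ Teo ∩ Xiulan: 09:00-10:00, 14:45-15:15.
Mei ∩ Diego ∩ Teo ∩ Xiulan ∩ Freya: 09:00-10:00, 14:45-15:15.
The first common window of at least 60 minutes is 09:00-10:00, so the earliest start is 09:00.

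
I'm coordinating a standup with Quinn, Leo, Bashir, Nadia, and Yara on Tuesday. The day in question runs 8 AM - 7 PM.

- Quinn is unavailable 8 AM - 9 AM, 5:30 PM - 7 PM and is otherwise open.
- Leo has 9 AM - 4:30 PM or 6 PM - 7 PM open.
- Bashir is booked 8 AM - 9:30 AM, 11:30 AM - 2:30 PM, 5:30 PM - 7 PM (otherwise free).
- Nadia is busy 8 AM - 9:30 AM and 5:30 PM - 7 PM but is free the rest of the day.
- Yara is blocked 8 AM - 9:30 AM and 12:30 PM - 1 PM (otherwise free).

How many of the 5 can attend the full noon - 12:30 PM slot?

Quinn free: 09:00-17:30 (invert busy blocks within the working day).
Leo free: 09:00-16:30, 18:00-19:00.
Bashir free: 09:30-11:30, 14:30-17:30 (invert busy blocks within the working day).
Nadia free: 09:30-17:30 (invert busy blocks within the working day).
Yara free: 09:30-12:30, 13:00-19:00 (invert busy blocks within the working day).
Quinn, Leo, Nadia, and Yara can make the full 12:00-12:30 slot — that's 4.

4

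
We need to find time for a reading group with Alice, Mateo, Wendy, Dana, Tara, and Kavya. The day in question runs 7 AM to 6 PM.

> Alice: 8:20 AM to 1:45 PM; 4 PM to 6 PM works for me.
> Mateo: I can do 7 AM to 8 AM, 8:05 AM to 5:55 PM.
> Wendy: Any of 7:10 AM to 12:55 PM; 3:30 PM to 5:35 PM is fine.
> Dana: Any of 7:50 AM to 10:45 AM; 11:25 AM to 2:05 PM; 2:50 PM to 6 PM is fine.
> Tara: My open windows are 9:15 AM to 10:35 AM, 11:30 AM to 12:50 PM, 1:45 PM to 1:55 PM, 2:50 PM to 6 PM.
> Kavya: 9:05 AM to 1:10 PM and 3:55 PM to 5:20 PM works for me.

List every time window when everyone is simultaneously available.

Alice ∩ Mateo: 08:20-13:45, 16:00-17:55.
Alice ∩ Mateo ∩ Wendy: 08:20-12:55, 16:00-17:35.
Alice ∩ Mateo ∩ Wendy ∩ Dana: 08:20-10:45, 11:25-12:55, 16:00-17:35.
Alice ∩ Mateo ∩ Wendy ∩ Dana ∩ Tara: 09:15-10:35, 11:30-12:50, 16:00-17:35.
Alice ∩ Mateo ∩ Wendy ∩ Dana ∩ Tara ∩ Kavya: 09:15-10:35, 11:30-12:50, 16:00-17:20.

09:15-10:35, 11:30-12:50, 16:00-17:20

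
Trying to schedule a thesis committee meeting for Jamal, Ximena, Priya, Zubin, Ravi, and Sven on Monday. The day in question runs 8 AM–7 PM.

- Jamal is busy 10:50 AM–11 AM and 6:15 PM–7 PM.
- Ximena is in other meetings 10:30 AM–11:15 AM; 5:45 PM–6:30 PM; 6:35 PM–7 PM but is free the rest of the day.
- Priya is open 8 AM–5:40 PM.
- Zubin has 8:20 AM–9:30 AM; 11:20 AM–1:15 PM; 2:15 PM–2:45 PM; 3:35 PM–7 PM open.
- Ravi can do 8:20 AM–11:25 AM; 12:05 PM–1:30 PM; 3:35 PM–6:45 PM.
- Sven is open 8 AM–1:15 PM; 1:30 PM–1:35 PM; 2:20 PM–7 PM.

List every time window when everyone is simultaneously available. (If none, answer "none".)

Jamal free: 08:00-10:50, 11:00-18:15 (invert busy blocks within the working day).
Ximena free: 08:00-10:30, 11:15-17:45, 18:30-18:35 (invert busy blocks within the working day).
Priya free: 08:00-17:40.
Zubin free: 08:20-09:30, 11:20-13:15, 14:15-14:45, 15:35-19:00.
Ravi free: 08:20-11:25, 12:05-13:30, 15:35-18:45.
Sven free: 08:00-13:15, 13:30-13:35, 14:20-19:00.
Jamal ∩ Ximena: 08:00-10:30, 11:15-17:45.
Jamal ∩ Ximena ∩ Priya: 08:00-10:30, 11:15-17:40.
Jamal ∩ Ximena ∩ Priya ∩ Zubin: 08:20-09:30, 11:20-13:15, 14:15-14:45, 15:35-17:40.
Jamal ∩ Ximena ∩ Priya ∩ Zubin ∩ Ravi: 08:20-09:30, 11:20-11:25, 12:05-13:15, 15:35-17:40.
Jamal ∩ Ximena ∩ Priya ∩ Zubin ∩ Ravi ∩ Sven: 08:20-09:30, 11:20-11:25, 12:05-13:15, 15:35-17:40.

08:20-09:30, 11:20-11:25, 12:05-13:15, 15:35-17:40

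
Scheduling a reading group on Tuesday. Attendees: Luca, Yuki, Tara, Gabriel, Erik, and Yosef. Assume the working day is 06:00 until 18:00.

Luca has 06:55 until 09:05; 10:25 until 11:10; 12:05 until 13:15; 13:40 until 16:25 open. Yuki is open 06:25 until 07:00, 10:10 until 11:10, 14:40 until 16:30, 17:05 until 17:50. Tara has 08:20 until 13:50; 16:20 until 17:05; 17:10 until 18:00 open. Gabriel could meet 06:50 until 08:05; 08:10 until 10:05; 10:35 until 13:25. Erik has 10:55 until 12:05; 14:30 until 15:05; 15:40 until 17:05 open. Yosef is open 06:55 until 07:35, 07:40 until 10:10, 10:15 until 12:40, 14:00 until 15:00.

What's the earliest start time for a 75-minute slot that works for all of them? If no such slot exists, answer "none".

none

Luca ∩ Yuki: 06:55-07:00, 10:25-11:10, 14:40-16:25.
Luca ∩ Yuki ∩ Tara: 10:25-11:10, 16:20-16:25.
Luca ∩ Yuki ∩ Tara ∩ Gabriel: 10:35-11:10.
Luca ∩ Yuki ∩ Tara ∩ Gabriel ∩ Erik: 10:55-11:10.
Luca ∩ Yuki ∩ Tara ∩ Gabriel ∩ Erik ∩ Yosef: 10:55-11:10.
No common window is at least 75 minutes long.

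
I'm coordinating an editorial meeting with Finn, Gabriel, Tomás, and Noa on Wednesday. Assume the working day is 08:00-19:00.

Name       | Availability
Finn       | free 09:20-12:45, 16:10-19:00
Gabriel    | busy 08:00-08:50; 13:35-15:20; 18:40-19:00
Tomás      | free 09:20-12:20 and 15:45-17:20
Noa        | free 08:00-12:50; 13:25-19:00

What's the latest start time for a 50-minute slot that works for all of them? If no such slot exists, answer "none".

16:30

Finn free: 09:20-12:45, 16:10-19:00.
Gabriel free: 08:50-13:35, 15:20-18:40 (invert busy blocks within the working day).
Tomás free: 09:20-12:20, 15:45-17:20.
Noa free: 08:00-12:50, 13:25-19:00.
Finn ∩ Gabriel: 09:20-12:45, 16:10-18:40.
Finn ∩ Gabriel ∩ Tomás: 09:20-12:20, 16:10-17:20.
Finn ∩ Gabriel ∩ Tomás ∩ Noa: 09:20-12:20, 16:10-17:20.
Those are the intersection windows.
The last common window of at least 50 minutes is 16:10-17:20; a 50-minute meeting can start as late as 16:30 and still end by 17:20.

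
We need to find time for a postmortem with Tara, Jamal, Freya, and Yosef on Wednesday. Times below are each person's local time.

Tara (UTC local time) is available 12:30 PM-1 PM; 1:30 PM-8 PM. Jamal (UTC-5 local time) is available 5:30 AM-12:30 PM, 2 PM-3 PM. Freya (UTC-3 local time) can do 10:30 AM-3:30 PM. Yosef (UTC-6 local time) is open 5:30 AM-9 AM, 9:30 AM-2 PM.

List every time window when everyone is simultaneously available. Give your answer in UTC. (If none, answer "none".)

Tara in UTC: 12:30-13:00, 13:30-20:00.
Jamal in UTC: 10:30-17:30, 19:00-20:00 (add 5h to convert from UTC-5).
Freya in UTC: 13:30-18:30 (add 3h to convert from UTC-3).
Yosef in UTC: 11:30-15:00, 15:30-20:00 (add 6h to convert from UTC-6).
Tara ∩ Jamal: 12:30-13:00, 13:30-17:30, 19:00-20:00.
Tara ∩ Jamal ∩ Freya: 13:30-17:30.
Tara ∩ Jamal ∩ Freya ∩ Yosef: 13:30-15:00, 15:30-17:30.

13:30-15:00, 15:30-17:30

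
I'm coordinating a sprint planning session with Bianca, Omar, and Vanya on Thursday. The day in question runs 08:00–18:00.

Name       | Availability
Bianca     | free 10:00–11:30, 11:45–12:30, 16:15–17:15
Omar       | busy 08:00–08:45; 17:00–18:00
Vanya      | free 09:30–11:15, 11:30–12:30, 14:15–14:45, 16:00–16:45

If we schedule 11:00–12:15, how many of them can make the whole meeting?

1

Bianca free: 10:00-11:30, 11:45-12:30, 16:15-17:15.
Omar free: 08:45-17:00 (invert busy blocks within the working day).
Vanya free: 09:30-11:15, 11:30-12:30, 14:15-14:45, 16:00-16:45.
Omar can make the full 11:00-12:15 slot — that's 1.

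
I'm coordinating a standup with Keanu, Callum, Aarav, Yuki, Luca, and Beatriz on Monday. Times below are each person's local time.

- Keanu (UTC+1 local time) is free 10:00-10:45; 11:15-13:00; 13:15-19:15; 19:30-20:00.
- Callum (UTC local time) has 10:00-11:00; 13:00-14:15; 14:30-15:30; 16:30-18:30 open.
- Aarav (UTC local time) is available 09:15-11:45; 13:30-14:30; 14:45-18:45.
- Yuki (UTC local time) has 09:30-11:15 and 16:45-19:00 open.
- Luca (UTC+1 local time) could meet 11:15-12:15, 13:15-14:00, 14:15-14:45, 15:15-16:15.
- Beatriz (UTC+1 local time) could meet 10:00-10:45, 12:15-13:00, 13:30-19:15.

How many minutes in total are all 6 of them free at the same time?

Keanu in UTC: 09:00-09:45, 10:15-12:00, 12:15-18:15, 18:30-19:00 (subtract 1h to convert from UTC+1).
Callum in UTC: 10:00-11:00, 13:00-14:15, 14:30-15:30, 16:30-18:30.
Aarav in UTC: 09:15-11:45, 13:30-14:30, 14:45-18:45.
Yuki in UTC: 09:30-11:15, 16:45-19:00.
Luca in UTC: 10:15-11:15, 12:15-13:00, 13:15-13:45, 14:15-15:15 (subtract 1h to convert from UTC+1).
Beatriz in UTC: 09:00-09:45, 11:15-12:00, 12:30-18:15 (subtract 1h to convert from UTC+1).
Keanu ∩ Callum: 10:15-11:00, 13:00-14:15, 14:30-15:30, 16:30-18:15.
Keanu ∩ Callum ∩ Aarav: 10:15-11:00, 13:30-14:15, 14:45-15:30, 16:30-18:15.
Keanu ∩ Callum ∩ Aarav ∩ Yuki: 10:15-11:00, 16:45-18:15.
Keanu ∩ Callum ∩ Aarav ∩ Yuki ∩ Luca: 10:15-11:00.
Keanu ∩ Callum ∩ Aarav ∩ Yuki ∩ Luca ∩ Beatriz: ∅.
There is no time when everyone is free.
There is no common window, so the total is 0 minutes.

0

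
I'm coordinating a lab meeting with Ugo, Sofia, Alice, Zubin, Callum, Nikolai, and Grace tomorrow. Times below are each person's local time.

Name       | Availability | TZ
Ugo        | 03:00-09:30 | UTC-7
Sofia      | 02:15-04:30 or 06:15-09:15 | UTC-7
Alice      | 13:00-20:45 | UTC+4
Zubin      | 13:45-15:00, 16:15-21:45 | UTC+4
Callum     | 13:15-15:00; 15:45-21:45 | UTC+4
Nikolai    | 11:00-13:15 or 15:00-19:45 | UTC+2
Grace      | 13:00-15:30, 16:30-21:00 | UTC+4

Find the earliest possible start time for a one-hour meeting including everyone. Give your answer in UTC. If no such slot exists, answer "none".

Ugo in UTC: 10:00-16:30 (add 7h to convert from UTC-7).
Sofia in UTC: 09:15-11:30, 13:15-16:15 (add 7h to convert from UTC-7).
Alice in UTC: 09:00-16:45 (subtract 4h to convert from UTC+4).
Zubin in UTC: 09:45-11:00, 12:15-17:45 (subtract 4h to convert from UTC+4).
Callum in UTC: 09:15-11:00, 11:45-17:45 (subtract 4h to convert from UTC+4).
Nikolai in UTC: 09:00-11:15, 13:00-17:45 (subtract 2h to convert from UTC+2).
Grace in UTC: 09:00-11:30, 12:30-17:00 (subtract 4h to convert from UTC+4).
Ugo ∩ Sofia: 10:00-11:30, 13:15-16:15.
Ugo ∩ Sofia ∩ Alice: 10:00-11:30, 13:15-16:15.
Ugo ∩ Sofia ∩ Alice ∩ Zubin: 10:00-11:00, 13:15-16:15.
Ugo ∩ Sofia ∩ Alice ∩ Zubin ∩ Callum: 10:00-11:00, 13:15-16:15.
Ugo ∩ Sofia ∩ Alice ∩ Zubin ∩ Callum ∩ Nikolai: 10:00-11:00, 13:15-16:15.
Ugo ∩ Sofia ∩ Alice ∩ Zubin ∩ Callum ∩ Nikolai ∩ Grace: 10:00-11:00, 13:15-16:15.
The first common window of at least 60 minutes is 10:00-11:00, so the earliest start is 10:00.

10:00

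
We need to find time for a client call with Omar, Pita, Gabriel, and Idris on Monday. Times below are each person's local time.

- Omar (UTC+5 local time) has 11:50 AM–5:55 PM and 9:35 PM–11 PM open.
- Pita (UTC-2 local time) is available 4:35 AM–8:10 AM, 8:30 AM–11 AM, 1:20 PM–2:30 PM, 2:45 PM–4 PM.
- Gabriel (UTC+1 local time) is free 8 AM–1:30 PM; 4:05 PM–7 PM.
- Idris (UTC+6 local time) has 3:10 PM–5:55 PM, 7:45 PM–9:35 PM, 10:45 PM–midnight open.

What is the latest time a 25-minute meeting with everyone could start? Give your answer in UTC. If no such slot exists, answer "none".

Omar in UTC: 06:50-12:55, 16:35-18:00 (subtract 5h to convert from UTC+5).
Pita in UTC: 06:35-10:10, 10:30-13:00, 15:20-16:30, 16:45-18:00 (add 2h to convert from UTC-2).
Gabriel in UTC: 07:00-12:30, 15:05-18:00 (subtract 1h to convert from UTC+1).
Idris in UTC: 09:10-11:55, 13:45-15:35, 16:45-18:00 (subtract 6h to convert from UTC+6).
Omar ∩ Pita: 06:50-10:10, 10:30-12:55, 16:45-18:00.
Omar ∩ Pita ∩ Gabriel: 07:00-10:10, 10:30-12:30, 16:45-18:00.
Omar ∩ Pita ∩ Gabriel ∩ Idris: 09:10-10:10, 10:30-11:55, 16:45-18:00.
The last common window of at least 25 minutes is 16:45-18:00; a 25-minute meeting can start as late as 17:35 and still end by 18:00.

17:35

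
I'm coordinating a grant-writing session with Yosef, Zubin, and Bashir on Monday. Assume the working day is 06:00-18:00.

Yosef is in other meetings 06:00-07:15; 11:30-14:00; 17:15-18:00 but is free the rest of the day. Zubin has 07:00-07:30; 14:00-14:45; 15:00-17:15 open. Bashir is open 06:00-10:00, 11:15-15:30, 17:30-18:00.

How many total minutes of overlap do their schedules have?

90

Yosef free: 07:15-11:30, 14:00-17:15 (invert busy blocks within the working day).
Zubin free: 07:00-07:30, 14:00-14:45, 15:00-17:15.
Bashir free: 06:00-10:00, 11:15-15:30, 17:30-18:00.
Yosef ∩ Zubin: 07:15-07:30, 14:00-14:45, 15:00-17:15.
Yosef ∩ Zubin ∩ Bashir: 07:15-07:30, 14:00-14:45, 15:00-15:30.
Summing the common windows: 15 + 45 + 30 = 90 minutes.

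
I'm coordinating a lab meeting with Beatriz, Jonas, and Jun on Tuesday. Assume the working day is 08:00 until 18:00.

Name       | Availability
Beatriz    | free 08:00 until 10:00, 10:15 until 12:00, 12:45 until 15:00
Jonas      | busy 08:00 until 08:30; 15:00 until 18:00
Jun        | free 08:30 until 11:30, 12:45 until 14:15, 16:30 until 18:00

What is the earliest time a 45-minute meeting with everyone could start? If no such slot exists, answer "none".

Beatriz free: 08:00-10:00, 10:15-12:00, 12:45-15:00.
Jonas free: 08:30-15:00 (invert busy blocks within the working day).
Jun free: 08:30-11:30, 12:45-14:15, 16:30-18:00.
Beatriz ∩ Jonas: 08:30-10:00, 10:15-12:00, 12:45-15:00.
Beatriz ∩ Jonas ∩ Jun: 08:30-10:00, 10:15-11:30, 12:45-14:15.
The first common window of at least 45 minutes is 08:30-10:00, so the earliest start is 08:30.

08:30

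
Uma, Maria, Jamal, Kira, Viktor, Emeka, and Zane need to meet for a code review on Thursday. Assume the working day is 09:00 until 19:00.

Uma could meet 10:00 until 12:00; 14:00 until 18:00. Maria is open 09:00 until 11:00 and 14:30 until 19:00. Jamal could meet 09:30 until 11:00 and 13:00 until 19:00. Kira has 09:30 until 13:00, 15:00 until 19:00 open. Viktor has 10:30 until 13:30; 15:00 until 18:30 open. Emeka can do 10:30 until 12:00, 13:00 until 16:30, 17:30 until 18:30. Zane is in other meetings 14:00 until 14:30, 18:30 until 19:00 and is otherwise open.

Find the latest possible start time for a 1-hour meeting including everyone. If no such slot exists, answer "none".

15:30

Uma free: 10:00-12:00, 14:00-18:00.
Maria free: 09:00-11:00, 14:30-19:00.
Jamal free: 09:30-11:00, 13:00-19:00.
Kira free: 09:30-13:00, 15:00-19:00.
Viktor free: 10:30-13:30, 15:00-18:30.
Emeka free: 10:30-12:00, 13:00-16:30, 17:30-18:30.
Zane free: 09:00-14:00, 14:30-18:30 (invert busy blocks within the working day).
Uma ∩ Maria: 10:00-11:00, 14:30-18:00.
Uma ∩ Maria ∩ Jamal: 10:00-11:00, 14:30-18:00.
Uma ∩ Maria ∩ Jamal ∩ Kira: 10:00-11:00, 15:00-18:00.
Uma ∩ Maria ∩ Jamal ∩ Kira ∩ Viktor: 10:30-11:00, 15:00-18:00.
Uma ∩ Maria ∩ Jamal ∩ Kira ∩ Viktor ∩ Emeka: 10:30-11:00, 15:00-16:30, 17:30-18:00.
Uma ∩ Maria ∩ Jamal ∩ Kira ∩ Viktor ∩ Emeka ∩ Zane: 10:30-11:00, 15:00-16:30, 17:30-18:00.
So the common availability across everyone is 10:30-11:00, 15:00-16:30, 17:30-18:00.
The last common window of at least 60 minutes is 15:00-16:30; a 60-minute meeting can start as late as 15:30 and still end by 16:30.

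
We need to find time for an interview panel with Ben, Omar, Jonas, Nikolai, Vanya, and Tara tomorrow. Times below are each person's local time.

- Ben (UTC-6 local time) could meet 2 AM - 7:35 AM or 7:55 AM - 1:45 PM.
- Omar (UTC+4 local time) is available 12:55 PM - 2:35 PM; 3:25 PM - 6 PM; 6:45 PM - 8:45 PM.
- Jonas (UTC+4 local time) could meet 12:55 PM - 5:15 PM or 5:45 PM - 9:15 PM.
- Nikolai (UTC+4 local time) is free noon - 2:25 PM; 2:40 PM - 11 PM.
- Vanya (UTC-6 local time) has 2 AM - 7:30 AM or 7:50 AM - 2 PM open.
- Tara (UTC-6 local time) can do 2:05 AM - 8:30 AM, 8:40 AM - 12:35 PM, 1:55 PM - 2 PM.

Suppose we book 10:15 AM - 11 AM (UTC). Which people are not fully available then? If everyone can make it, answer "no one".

Ben in UTC: 08:00-13:35, 13:55-19:45 (add 6h to convert from UTC-6).
Omar in UTC: 08:55-10:35, 11:25-14:00, 14:45-16:45 (subtract 4h to convert from UTC+4).
Jonas in UTC: 08:55-13:15, 13:45-17:15 (subtract 4h to convert from UTC+4).
Nikolai in UTC: 08:00-10:25, 10:40-19:00 (subtract 4h to convert from UTC+4).
Vanya in UTC: 08:00-13:30, 13:50-20:00 (add 6h to convert from UTC-6).
Tara in UTC: 08:05-14:30, 14:40-18:35, 19:55-20:00 (add 6h to convert from UTC-6).
Ben: free for 10:15-11:00. Omar: not fully free for 10:15-11:00. Jonas: free for 10:15-11:00. Nikolai: not fully free for 10:15-11:00. Vanya: free for 10:15-11:00. Tara: free for 10:15-11:00.

Nikolai, Omar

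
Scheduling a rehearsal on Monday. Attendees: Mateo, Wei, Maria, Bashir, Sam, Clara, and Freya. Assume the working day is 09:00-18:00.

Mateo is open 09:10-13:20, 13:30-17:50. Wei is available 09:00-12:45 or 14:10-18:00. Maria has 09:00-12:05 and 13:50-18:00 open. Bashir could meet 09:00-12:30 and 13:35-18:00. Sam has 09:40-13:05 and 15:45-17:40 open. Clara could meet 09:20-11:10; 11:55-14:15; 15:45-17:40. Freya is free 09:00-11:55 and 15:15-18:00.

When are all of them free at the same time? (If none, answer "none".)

Mateo ∩ Wei: 09:10-12:45, 14:10-17:50.
Mateo ∩ Wei ∩ Maria: 09:10-12:05, 14:10-17:50.
Mateo ∩ Wei ∩ Maria ∩ Bashir: 09:10-12:05, 14:10-17:50.
Mateo ∩ Wei ∩ Maria ∩ Bashir ∩ Sam: 09:40-12:05, 15:45-17:40.
Mateo ∩ Wei ∩ Maria ∩ Bashir ∩ Sam ∩ Clara: 09:40-11:10, 11:55-12:05, 15:45-17:40.
Mateo ∩ Wei ∩ Maria ∩ Bashir ∩ Sam ∩ Clara ∩ Freya: 09:40-11:10, 15:45-17:40.
Those are the intersection windows.

09:40-11:10, 15:45-17:40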